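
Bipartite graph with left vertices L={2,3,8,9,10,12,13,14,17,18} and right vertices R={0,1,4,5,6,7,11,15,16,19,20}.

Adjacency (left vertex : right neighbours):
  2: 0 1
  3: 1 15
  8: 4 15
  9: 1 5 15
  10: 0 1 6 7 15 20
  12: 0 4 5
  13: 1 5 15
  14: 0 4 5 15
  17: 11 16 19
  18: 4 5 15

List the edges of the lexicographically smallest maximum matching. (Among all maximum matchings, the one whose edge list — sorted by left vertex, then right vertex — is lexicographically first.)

|M| = 7 (so the lex-smallest maximum matching has 7 edges)
process left vertices in ascending order; for each, take the smallest-labelled available neighbour that still permits 7 edges overall, or leave it unmatched if none does
lex-smallest matching: {2-0, 3-1, 8-4, 9-5, 10-6, 13-15, 17-11}

Lex-smallest maximum matching: {(2,0), (3,1), (8,4), (9,5), (10,6), (13,15), (17,11)}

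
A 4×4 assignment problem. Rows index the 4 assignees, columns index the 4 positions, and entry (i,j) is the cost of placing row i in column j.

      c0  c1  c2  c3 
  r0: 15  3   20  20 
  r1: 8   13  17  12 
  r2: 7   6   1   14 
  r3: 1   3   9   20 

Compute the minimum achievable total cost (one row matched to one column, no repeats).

optimal assignment: row0→col1 (cost 3), row1→col3 (cost 12), row2→col2 (cost 1), row3→col0 (cost 1)
total = 3 + 12 + 1 + 1 = 17

Minimum assignment cost: 17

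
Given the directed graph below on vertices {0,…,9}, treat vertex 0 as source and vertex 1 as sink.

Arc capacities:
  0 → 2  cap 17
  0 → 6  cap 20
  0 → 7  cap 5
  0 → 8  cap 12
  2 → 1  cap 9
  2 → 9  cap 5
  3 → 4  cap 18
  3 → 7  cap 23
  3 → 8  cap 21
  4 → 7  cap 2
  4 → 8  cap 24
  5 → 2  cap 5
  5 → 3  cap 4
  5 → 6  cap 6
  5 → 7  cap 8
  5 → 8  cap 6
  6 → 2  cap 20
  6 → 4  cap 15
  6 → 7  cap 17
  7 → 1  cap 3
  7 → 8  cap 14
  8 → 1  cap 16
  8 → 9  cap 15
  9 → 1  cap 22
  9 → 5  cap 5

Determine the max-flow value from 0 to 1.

Maximum flow value: 48

augment #1: 0→2→1 bottleneck 9, total now 9
augment #2: 0→7→1 bottleneck 3, total now 12
augment #3: 0→8→1 bottleneck 12, total now 24
augment #4: 0→2→9→1 bottleneck 5, total now 29
augment #5: 0→7→8→1 bottleneck 2, total now 31
augment #6: 0→6→4→8→1 bottleneck 2, total now 33
augment #7: 0→6→4→8→9→1 bottleneck 13, total now 46
augment #8: 0→6→7→8→9→1 bottleneck 2, total now 48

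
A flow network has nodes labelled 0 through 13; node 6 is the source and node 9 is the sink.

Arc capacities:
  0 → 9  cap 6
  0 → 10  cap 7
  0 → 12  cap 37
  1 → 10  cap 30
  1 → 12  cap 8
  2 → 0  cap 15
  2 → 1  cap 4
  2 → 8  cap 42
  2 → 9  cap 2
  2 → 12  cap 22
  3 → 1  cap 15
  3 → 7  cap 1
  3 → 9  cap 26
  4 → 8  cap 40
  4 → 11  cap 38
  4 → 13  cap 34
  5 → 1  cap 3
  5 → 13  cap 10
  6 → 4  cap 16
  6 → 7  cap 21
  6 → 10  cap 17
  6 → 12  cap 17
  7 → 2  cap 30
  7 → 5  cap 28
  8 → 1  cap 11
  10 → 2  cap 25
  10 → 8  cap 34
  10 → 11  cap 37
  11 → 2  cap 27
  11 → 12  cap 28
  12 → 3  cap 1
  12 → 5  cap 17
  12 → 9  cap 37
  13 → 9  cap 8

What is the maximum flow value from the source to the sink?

augment #1: 6→12→9 bottleneck 17, total now 17
augment #2: 6→4→13→9 bottleneck 8, total now 25
augment #3: 6→7→2→9 bottleneck 2, total now 27
augment #4: 6→4→11→12→9 bottleneck 8, total now 35
augment #5: 6→7→2→0→9 bottleneck 6, total now 41
augment #6: 6→7→2→12→9 bottleneck 12, total now 53
augment #7: 6→7→2→12→3→9 bottleneck 1, total now 54

Maximum flow value: 54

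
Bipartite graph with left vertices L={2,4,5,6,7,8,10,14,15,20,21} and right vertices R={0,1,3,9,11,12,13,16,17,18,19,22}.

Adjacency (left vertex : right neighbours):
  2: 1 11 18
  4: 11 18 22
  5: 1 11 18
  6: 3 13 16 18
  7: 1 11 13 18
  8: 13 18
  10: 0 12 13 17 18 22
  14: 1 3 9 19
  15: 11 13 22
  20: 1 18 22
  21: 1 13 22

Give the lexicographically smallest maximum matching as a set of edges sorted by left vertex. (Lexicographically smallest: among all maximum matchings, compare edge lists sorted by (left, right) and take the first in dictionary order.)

Lex-smallest maximum matching: {(2,1), (4,11), (5,18), (6,3), (7,13), (10,0), (14,9), (15,22)}

|M| = 8 (so the lex-smallest maximum matching has 8 edges)
process left vertices in ascending order; for each, take the smallest-labelled available neighbour that still permits 8 edges overall, or leave it unmatched if none does
lex-smallest matching: {2-1, 4-11, 5-18, 6-3, 7-13, 10-0, 14-9, 15-22}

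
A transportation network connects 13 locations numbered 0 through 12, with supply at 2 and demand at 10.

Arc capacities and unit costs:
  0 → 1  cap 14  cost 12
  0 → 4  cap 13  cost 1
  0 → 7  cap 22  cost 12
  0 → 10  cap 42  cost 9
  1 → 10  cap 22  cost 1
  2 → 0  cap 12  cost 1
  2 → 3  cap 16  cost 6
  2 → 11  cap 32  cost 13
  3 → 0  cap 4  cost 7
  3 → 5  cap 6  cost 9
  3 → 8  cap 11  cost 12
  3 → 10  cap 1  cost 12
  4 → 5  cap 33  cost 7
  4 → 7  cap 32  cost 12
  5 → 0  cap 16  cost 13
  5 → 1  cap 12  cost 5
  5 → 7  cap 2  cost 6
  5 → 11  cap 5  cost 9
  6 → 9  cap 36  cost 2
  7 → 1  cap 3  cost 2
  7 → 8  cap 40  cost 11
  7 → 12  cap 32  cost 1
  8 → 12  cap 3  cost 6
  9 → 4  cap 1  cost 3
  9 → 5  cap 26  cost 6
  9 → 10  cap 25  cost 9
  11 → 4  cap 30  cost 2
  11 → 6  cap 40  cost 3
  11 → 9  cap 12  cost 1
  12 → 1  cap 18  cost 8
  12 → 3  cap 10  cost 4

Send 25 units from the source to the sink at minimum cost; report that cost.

shortest-cost path #1: 2→0→10 push 12 @ unit cost 10 (adds 120)
shortest-cost path #2: 2→3→10 push 1 @ unit cost 18 (adds 18)
shortest-cost path #3: 2→3→5→1→10 push 6 @ unit cost 21 (adds 126)
shortest-cost path #4: 2→3→0→10 push 4 @ unit cost 22 (adds 88)
shortest-cost path #5: 2→11→9→10 push 2 @ unit cost 23 (adds 46)
total cost = 398

Minimum cost for 25 units: 398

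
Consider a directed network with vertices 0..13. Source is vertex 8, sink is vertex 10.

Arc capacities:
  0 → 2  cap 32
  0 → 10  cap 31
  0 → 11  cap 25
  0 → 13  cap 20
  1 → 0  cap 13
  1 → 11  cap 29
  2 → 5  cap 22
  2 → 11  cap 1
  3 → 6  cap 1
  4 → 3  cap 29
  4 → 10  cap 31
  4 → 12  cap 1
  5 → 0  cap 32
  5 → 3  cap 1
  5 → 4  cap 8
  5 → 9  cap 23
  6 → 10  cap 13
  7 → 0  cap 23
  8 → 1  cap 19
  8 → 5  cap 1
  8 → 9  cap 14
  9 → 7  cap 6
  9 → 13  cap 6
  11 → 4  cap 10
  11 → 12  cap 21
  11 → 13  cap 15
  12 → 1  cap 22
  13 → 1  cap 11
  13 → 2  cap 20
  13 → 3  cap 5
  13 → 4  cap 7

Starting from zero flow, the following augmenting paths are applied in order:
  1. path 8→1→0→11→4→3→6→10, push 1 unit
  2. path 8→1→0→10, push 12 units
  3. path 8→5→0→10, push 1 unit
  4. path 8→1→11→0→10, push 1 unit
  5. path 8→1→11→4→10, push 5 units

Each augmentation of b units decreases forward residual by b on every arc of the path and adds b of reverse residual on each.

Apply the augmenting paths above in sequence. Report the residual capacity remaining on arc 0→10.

after path 1 (8→1→0→11→4→3→6→10, push 1): res(0,10)=31
after path 2 (8→1→0→10, push 12): res(0,10)=19
after path 3 (8→5→0→10, push 1): res(0,10)=18
after path 4 (8→1→11→0→10, push 1): res(0,10)=17
after path 5 (8→1→11→4→10, push 5): res(0,10)=17

Residual capacity of (0,10): 17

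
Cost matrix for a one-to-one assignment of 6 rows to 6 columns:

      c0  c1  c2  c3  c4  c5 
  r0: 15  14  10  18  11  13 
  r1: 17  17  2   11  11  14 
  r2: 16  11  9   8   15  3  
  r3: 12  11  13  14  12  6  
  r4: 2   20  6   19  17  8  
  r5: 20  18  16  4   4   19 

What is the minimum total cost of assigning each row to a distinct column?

Minimum assignment cost: 33

optimal assignment: row0→col4 (cost 11), row1→col2 (cost 2), row2→col5 (cost 3), row3→col1 (cost 11), row4→col0 (cost 2), row5→col3 (cost 4)
total = 11 + 2 + 3 + 11 + 2 + 4 = 33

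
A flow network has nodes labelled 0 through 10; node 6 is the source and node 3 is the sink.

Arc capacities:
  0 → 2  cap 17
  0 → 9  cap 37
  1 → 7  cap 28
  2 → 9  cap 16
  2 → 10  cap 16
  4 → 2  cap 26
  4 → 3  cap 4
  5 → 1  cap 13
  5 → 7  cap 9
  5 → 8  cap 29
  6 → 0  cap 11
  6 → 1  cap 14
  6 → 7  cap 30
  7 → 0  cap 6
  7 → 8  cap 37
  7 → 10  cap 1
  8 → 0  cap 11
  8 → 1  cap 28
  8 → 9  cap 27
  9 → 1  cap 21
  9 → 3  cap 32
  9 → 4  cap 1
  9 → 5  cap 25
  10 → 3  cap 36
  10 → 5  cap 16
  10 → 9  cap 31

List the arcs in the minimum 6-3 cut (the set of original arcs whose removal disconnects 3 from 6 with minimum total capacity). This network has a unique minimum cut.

Min-cut arcs: {(2,10), (7,10), (9,3), (9,4)} (total capacity 50)

augment #1: 6→0→9→3 push 11
augment #2: 6→7→10→3 push 1
augment #3: 6→7→0→9→3 push 6
augment #4: 6→7→8→9→3 push 15
augment #5: 6→7→8→9→4→3 push 1
augment #6: 6→7→8→0→2→10→3 push 7
augment #7: 6→1→7→8→0→2→10→3 push 4
augment #8: 6→1→7→8→9→0→2→10→3 push 5
max flow = 50; residual-reachable set from 6 gives S-side
cut edges (S→T): {(2,10), (7,10), (9,3), (9,4)} total cap 50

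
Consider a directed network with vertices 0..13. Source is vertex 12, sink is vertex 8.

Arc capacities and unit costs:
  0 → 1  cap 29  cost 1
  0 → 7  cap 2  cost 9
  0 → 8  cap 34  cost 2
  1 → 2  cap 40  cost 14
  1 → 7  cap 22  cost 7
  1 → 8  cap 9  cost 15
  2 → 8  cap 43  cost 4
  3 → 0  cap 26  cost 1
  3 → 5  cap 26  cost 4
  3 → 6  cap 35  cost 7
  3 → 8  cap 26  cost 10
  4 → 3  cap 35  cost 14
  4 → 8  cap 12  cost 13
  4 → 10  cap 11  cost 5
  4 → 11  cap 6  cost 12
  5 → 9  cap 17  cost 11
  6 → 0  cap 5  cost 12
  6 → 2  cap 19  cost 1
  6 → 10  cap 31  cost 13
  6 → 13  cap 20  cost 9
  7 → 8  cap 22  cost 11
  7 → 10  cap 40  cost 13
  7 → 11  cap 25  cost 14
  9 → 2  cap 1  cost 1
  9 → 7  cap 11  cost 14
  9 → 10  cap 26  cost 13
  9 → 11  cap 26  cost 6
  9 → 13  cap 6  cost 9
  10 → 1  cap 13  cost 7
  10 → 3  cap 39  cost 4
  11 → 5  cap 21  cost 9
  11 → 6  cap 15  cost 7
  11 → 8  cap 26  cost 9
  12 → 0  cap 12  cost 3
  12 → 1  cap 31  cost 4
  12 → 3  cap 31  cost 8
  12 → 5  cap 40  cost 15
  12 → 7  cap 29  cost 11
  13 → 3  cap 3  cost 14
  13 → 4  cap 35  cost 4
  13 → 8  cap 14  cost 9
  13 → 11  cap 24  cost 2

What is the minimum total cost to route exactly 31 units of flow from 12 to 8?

Minimum cost for 31 units: 269

shortest-cost path #1: 12→0→8 push 12 @ unit cost 5 (adds 60)
shortest-cost path #2: 12→3→0→8 push 19 @ unit cost 11 (adds 209)
total cost = 269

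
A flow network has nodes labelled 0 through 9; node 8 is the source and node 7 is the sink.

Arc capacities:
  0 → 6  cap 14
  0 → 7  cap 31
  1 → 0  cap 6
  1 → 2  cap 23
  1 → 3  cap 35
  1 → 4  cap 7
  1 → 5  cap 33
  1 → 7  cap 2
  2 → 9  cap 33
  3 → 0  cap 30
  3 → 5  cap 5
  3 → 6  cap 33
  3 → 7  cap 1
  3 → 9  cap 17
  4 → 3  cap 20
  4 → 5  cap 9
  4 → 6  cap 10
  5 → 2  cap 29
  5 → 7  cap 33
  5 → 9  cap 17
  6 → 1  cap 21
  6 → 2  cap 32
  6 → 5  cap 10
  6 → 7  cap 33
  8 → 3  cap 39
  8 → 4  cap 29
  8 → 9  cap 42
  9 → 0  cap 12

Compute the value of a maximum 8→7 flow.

augment #1: 8→3→7 bottleneck 1, total now 1
augment #2: 8→3→0→7 bottleneck 30, total now 31
augment #3: 8→3→5→7 bottleneck 5, total now 36
augment #4: 8→3→6→7 bottleneck 3, total now 39
augment #5: 8→4→5→7 bottleneck 9, total now 48
augment #6: 8→4→6→7 bottleneck 10, total now 58
augment #7: 8→9→0→7 bottleneck 1, total now 59
augment #8: 8→4→3→6→7 bottleneck 10, total now 69
augment #9: 8→9→0→6→7 bottleneck 10, total now 79
augment #10: 8→9→0→6→1→7 bottleneck 1, total now 80

Maximum flow value: 80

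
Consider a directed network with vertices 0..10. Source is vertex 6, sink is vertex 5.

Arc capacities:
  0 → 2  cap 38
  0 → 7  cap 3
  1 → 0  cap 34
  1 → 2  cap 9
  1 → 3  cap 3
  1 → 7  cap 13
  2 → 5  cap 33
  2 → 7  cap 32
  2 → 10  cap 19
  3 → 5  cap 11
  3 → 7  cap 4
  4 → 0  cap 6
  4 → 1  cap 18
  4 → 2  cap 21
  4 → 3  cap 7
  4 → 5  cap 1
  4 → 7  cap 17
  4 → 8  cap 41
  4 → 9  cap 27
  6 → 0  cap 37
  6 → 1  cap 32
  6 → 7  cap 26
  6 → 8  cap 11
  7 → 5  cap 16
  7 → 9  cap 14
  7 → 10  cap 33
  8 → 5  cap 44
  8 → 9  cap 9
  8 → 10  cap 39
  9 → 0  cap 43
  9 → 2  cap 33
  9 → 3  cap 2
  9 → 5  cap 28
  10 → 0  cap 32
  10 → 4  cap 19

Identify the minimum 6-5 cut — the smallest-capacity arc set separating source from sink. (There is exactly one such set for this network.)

augment #1: 6→7→5 push 16
augment #2: 6→8→5 push 11
augment #3: 6→0→2→5 push 33
augment #4: 6→1→3→5 push 3
augment #5: 6→7→9→5 push 10
augment #6: 6→0→7→9→5 push 3
augment #7: 6→1→7→9→5 push 1
augment #8: 6→0→2→10→4→5 push 1
augment #9: 6→1→2→10→4→3→5 push 7
augment #10: 6→1→2→10→4→8→5 push 2
augment #11: 6→1→7→10→4→8→5 push 9
max flow = 96; residual-reachable set from 6 gives S-side
cut edges (S→T): {(1,3), (2,5), (6,8), (7,5), (7,9), (10,4)} total cap 96

Min-cut arcs: {(1,3), (2,5), (6,8), (7,5), (7,9), (10,4)} (total capacity 96)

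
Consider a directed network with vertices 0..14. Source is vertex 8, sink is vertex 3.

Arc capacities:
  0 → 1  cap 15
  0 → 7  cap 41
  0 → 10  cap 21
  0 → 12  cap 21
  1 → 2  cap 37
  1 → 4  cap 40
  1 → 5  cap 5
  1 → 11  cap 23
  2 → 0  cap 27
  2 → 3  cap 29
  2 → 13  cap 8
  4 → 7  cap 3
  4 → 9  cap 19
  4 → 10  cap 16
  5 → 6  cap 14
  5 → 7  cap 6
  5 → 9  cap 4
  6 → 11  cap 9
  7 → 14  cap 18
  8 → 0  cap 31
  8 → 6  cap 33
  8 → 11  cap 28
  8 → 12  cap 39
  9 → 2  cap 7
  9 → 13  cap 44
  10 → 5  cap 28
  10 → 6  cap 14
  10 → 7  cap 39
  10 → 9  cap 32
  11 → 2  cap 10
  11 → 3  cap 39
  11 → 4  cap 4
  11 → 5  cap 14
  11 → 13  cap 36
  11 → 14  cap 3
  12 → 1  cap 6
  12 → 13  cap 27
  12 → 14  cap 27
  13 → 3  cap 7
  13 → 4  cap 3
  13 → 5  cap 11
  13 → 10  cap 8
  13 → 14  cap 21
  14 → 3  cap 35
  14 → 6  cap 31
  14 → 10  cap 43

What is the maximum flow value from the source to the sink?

Maximum flow value: 107

augment #1: 8→11→3 bottleneck 28, total now 28
augment #2: 8→6→11→3 bottleneck 9, total now 37
augment #3: 8→12→13→3 bottleneck 7, total now 44
augment #4: 8→12→14→3 bottleneck 27, total now 71
augment #5: 8→0→1→2→3 bottleneck 15, total now 86
augment #6: 8→0→7→14→3 bottleneck 8, total now 94
augment #7: 8→12→1→2→3 bottleneck 5, total now 99
augment #8: 8→0→10→9→2→3 bottleneck 7, total now 106
augment #9: 8→0→12→1→2→3 bottleneck 1, total now 107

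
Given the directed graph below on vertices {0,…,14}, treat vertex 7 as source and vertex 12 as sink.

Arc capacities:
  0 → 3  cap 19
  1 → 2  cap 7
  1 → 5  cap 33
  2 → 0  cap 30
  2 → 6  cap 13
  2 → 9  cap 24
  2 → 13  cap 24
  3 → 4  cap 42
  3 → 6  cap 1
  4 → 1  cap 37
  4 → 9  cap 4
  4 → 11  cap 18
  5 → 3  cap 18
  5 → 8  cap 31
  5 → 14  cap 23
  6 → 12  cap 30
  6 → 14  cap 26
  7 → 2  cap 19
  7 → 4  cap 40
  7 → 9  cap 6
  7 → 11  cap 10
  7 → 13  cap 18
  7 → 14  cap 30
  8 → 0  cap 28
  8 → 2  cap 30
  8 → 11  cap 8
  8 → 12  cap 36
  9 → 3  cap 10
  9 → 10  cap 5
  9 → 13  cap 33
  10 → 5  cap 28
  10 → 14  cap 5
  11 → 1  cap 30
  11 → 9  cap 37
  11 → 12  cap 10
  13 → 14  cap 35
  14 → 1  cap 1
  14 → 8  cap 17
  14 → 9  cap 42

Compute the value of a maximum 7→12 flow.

augment #1: 7→11→12 bottleneck 10, total now 10
augment #2: 7→2→6→12 bottleneck 13, total now 23
augment #3: 7→14→8→12 bottleneck 17, total now 40
augment #4: 7→9→3→6→12 bottleneck 1, total now 41
augment #5: 7→4→1→5→8→12 bottleneck 19, total now 60

Maximum flow value: 60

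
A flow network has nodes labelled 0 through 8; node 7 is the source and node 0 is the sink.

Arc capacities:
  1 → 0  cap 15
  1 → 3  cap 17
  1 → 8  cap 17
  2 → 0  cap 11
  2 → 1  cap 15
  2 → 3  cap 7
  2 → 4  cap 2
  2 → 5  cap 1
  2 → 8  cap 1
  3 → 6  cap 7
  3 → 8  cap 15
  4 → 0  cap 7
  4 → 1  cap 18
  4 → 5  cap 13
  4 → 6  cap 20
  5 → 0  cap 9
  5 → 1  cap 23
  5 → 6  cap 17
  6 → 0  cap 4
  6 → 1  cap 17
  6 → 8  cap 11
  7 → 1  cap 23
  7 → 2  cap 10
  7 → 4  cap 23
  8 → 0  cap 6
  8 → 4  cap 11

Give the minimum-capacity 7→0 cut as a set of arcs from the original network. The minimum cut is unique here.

augment #1: 7→1→0 push 15
augment #2: 7→2→0 push 10
augment #3: 7→4→0 push 7
augment #4: 7→1→8→0 push 6
augment #5: 7→4→5→0 push 9
augment #6: 7→4→6→0 push 4
max flow = 51; residual-reachable set from 7 gives S-side
cut edges (S→T): {(1,0), (4,0), (5,0), (6,0), (7,2), (8,0)} total cap 51

Min-cut arcs: {(1,0), (4,0), (5,0), (6,0), (7,2), (8,0)} (total capacity 51)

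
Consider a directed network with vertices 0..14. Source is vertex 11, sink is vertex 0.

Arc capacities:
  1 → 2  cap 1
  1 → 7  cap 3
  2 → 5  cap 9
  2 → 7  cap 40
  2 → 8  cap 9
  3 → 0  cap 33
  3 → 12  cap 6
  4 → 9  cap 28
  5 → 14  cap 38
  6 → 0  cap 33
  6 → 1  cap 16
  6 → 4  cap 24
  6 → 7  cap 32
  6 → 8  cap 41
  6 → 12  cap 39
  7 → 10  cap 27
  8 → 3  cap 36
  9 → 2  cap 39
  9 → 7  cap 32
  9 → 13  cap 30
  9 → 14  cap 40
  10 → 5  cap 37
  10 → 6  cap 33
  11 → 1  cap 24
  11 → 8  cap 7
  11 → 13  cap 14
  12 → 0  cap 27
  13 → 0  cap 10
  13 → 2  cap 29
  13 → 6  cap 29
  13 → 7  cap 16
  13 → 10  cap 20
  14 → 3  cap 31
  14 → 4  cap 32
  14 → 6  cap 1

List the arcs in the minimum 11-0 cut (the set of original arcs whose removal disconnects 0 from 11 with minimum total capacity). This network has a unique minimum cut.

augment #1: 11→13→0 push 10
augment #2: 11→8→3→0 push 7
augment #3: 11→13→6→0 push 4
augment #4: 11→1→2→8→3→0 push 1
augment #5: 11→1→7→10→6→0 push 3
max flow = 25; residual-reachable set from 11 gives S-side
cut edges (S→T): {(1,2), (1,7), (11,8), (11,13)} total cap 25

Min-cut arcs: {(1,2), (1,7), (11,8), (11,13)} (total capacity 25)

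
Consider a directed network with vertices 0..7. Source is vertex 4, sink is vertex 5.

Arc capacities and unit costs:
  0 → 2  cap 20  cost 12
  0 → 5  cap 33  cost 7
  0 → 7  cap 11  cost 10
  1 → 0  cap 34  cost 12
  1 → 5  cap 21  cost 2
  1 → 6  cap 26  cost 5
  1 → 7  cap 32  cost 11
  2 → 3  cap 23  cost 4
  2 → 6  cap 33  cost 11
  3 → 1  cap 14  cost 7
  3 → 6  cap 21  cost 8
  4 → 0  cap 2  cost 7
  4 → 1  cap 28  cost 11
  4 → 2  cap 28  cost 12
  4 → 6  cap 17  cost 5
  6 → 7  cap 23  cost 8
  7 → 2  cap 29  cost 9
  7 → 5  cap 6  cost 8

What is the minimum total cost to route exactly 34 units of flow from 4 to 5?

Minimum cost for 34 units: 577

shortest-cost path #1: 4→1→5 push 21 @ unit cost 13 (adds 273)
shortest-cost path #2: 4→0→5 push 2 @ unit cost 14 (adds 28)
shortest-cost path #3: 4→6→7→5 push 6 @ unit cost 21 (adds 126)
shortest-cost path #4: 4→1→0→5 push 5 @ unit cost 30 (adds 150)
total cost = 577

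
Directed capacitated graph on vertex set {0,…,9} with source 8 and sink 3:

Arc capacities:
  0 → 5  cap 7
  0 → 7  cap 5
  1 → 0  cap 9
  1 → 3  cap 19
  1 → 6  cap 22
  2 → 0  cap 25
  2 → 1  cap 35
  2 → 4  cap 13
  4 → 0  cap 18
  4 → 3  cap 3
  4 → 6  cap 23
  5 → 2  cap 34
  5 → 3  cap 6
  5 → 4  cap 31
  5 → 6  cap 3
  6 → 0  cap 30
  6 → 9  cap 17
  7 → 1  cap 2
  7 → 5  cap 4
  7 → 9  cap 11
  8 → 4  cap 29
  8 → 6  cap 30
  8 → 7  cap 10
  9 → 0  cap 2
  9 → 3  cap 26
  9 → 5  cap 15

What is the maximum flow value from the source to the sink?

augment #1: 8→4→3 bottleneck 3, total now 3
augment #2: 8→6→9→3 bottleneck 17, total now 20
augment #3: 8→7→1→3 bottleneck 2, total now 22
augment #4: 8→7→5→3 bottleneck 4, total now 26
augment #5: 8→7→9→3 bottleneck 4, total now 30
augment #6: 8→4→0→5→3 bottleneck 2, total now 32
augment #7: 8→4→0→7→9→3 bottleneck 5, total now 37
augment #8: 8→4→0→5→2→1→3 bottleneck 5, total now 42

Maximum flow value: 42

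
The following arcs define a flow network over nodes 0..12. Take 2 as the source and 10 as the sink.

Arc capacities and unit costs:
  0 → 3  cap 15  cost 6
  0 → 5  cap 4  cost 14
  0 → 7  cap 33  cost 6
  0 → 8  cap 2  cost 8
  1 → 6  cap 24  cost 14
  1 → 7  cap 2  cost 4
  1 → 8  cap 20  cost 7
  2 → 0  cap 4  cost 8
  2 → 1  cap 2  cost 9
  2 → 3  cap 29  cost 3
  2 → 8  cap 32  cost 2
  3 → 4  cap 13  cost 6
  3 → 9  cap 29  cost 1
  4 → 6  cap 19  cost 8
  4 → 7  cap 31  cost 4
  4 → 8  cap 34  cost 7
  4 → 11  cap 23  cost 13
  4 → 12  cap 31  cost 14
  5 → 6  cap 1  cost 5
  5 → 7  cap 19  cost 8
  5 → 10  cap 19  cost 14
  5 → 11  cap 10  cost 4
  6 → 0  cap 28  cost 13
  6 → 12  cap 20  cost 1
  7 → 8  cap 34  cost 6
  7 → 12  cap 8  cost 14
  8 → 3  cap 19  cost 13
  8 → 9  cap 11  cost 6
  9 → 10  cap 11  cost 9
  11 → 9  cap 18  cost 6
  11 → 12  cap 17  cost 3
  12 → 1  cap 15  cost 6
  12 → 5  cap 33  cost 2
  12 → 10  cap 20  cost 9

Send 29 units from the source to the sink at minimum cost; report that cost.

shortest-cost path #1: 2→3→9→10 push 11 @ unit cost 13 (adds 143)
shortest-cost path #2: 2→3→4→6→12→10 push 13 @ unit cost 27 (adds 351)
shortest-cost path #3: 2→1→6→12→10 push 2 @ unit cost 33 (adds 66)
shortest-cost path #4: 2→0→5→10 push 3 @ unit cost 36 (adds 108)
total cost = 668

Minimum cost for 29 units: 668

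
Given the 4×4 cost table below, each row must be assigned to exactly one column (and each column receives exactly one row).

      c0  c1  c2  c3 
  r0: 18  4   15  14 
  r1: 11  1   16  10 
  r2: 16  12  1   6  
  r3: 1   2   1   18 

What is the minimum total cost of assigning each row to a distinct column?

optimal assignment: row0→col1 (cost 4), row1→col3 (cost 10), row2→col2 (cost 1), row3→col0 (cost 1)
total = 4 + 10 + 1 + 1 = 16

Minimum assignment cost: 16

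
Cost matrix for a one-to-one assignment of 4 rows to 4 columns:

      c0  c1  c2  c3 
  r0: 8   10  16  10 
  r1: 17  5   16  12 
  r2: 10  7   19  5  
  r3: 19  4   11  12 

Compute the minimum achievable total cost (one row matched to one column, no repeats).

optimal assignment: row0→col0 (cost 8), row1→col1 (cost 5), row2→col3 (cost 5), row3→col2 (cost 11)
total = 8 + 5 + 5 + 11 = 29

Minimum assignment cost: 29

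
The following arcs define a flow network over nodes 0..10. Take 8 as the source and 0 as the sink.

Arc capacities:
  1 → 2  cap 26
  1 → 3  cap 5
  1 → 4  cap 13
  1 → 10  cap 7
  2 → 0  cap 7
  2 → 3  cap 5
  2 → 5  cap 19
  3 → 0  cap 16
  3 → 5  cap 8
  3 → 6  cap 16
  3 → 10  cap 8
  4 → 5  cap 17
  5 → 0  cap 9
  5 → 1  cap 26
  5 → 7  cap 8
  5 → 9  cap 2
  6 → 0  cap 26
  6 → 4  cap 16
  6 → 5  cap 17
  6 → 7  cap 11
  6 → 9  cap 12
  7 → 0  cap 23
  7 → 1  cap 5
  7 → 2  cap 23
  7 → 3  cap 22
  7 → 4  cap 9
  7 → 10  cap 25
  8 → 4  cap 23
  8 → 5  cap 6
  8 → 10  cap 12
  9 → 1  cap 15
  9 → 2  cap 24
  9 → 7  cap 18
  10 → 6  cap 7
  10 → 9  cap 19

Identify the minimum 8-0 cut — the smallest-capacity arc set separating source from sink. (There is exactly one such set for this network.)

augment #1: 8→5→0 push 6
augment #2: 8→4→5→0 push 3
augment #3: 8→10→6→0 push 7
augment #4: 8→4→5→7→0 push 8
augment #5: 8→10→9→2→0 push 5
augment #6: 8→4→5→1→2→0 push 2
augment #7: 8→4→5→1→3→0 push 4
max flow = 35; residual-reachable set from 8 gives S-side
cut edges (S→T): {(4,5), (8,5), (8,10)} total cap 35

Min-cut arcs: {(4,5), (8,5), (8,10)} (total capacity 35)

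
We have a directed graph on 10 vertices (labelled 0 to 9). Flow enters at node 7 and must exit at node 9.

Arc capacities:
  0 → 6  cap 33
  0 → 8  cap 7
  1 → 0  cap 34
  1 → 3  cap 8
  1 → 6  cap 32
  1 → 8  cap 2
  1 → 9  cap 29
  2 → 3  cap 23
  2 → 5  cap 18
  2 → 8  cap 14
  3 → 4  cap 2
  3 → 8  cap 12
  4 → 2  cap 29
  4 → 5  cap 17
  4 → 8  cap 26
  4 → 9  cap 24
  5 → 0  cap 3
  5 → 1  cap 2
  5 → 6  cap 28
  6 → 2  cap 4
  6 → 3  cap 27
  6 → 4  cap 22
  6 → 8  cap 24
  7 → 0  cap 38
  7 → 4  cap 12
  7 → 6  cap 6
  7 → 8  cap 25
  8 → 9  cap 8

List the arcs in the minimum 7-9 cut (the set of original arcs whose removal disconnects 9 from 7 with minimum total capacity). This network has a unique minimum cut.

augment #1: 7→4→9 push 12
augment #2: 7→8→9 push 8
augment #3: 7→6→4→9 push 6
augment #4: 7→0→6→4→9 push 6
augment #5: 7→0→6→2→5→1→9 push 2
max flow = 34; residual-reachable set from 7 gives S-side
cut edges (S→T): {(4,9), (5,1), (8,9)} total cap 34

Min-cut arcs: {(4,9), (5,1), (8,9)} (total capacity 34)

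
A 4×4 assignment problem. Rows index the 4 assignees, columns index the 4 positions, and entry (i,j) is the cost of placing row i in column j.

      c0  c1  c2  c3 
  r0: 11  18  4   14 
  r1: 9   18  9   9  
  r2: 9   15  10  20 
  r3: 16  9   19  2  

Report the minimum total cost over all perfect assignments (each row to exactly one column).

Minimum assignment cost: 30

optimal assignment: row0→col2 (cost 4), row1→col0 (cost 9), row2→col1 (cost 15), row3→col3 (cost 2)
total = 4 + 9 + 15 + 2 = 30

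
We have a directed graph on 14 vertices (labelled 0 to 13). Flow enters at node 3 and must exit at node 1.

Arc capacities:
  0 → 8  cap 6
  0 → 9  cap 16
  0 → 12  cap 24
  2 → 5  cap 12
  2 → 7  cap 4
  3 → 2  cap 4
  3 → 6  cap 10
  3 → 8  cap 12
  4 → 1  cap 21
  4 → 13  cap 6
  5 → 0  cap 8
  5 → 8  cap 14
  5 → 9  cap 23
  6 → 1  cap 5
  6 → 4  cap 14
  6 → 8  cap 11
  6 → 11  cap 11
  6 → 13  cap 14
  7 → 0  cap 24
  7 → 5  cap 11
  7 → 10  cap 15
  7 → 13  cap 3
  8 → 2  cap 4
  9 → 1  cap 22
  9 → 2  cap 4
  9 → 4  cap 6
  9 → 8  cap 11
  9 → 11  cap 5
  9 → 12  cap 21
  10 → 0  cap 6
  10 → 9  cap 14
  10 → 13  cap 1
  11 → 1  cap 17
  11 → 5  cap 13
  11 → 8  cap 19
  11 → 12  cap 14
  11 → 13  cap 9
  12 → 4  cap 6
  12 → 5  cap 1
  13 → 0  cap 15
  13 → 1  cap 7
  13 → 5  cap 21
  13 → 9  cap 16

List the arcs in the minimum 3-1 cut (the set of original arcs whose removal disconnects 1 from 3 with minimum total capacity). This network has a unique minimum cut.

augment #1: 3→6→1 push 5
augment #2: 3→6→4→1 push 5
augment #3: 3→2→5→9→1 push 4
augment #4: 3→8→2→5→9→1 push 4
max flow = 18; residual-reachable set from 3 gives S-side
cut edges (S→T): {(3,2), (3,6), (8,2)} total cap 18

Min-cut arcs: {(3,2), (3,6), (8,2)} (total capacity 18)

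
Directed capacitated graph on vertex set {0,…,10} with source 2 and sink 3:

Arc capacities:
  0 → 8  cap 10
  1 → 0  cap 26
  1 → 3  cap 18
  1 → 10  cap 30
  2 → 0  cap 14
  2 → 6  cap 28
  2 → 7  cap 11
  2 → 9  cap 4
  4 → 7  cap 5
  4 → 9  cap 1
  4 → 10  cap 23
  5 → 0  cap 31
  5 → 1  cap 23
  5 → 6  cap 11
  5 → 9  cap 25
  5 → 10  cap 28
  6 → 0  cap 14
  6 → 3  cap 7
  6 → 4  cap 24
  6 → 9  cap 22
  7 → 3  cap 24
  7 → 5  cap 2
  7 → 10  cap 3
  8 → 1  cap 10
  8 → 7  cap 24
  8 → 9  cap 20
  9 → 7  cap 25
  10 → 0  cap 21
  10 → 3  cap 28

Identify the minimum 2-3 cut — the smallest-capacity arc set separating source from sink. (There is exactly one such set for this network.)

Min-cut arcs: {(0,8), (2,6), (2,7), (2,9)} (total capacity 53)

augment #1: 2→6→3 push 7
augment #2: 2→7→3 push 11
augment #3: 2→9→7→3 push 4
augment #4: 2→0→8→1→3 push 10
augment #5: 2→6→4→7→3 push 5
augment #6: 2→6→4→10→3 push 16
max flow = 53; residual-reachable set from 2 gives S-side
cut edges (S→T): {(0,8), (2,6), (2,7), (2,9)} total cap 53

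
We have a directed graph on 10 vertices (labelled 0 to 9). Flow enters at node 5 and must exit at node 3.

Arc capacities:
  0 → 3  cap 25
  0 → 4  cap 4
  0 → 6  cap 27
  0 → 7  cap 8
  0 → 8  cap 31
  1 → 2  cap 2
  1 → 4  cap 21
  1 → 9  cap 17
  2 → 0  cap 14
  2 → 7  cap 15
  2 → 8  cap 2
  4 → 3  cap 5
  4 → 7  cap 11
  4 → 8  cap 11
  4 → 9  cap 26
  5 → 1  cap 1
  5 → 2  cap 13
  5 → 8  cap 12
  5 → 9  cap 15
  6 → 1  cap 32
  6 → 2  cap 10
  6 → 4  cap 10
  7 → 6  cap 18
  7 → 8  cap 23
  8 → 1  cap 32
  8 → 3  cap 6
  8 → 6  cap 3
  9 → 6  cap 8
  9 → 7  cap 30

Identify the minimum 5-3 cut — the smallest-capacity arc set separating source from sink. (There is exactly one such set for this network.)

augment #1: 5→8→3 push 6
augment #2: 5→1→4→3 push 1
augment #3: 5→2→0→3 push 13
augment #4: 5→8→1→4→3 push 4
augment #5: 5→8→1→2→0→3 push 1
max flow = 25; residual-reachable set from 5 gives S-side
cut edges (S→T): {(2,0), (4,3), (8,3)} total cap 25

Min-cut arcs: {(2,0), (4,3), (8,3)} (total capacity 25)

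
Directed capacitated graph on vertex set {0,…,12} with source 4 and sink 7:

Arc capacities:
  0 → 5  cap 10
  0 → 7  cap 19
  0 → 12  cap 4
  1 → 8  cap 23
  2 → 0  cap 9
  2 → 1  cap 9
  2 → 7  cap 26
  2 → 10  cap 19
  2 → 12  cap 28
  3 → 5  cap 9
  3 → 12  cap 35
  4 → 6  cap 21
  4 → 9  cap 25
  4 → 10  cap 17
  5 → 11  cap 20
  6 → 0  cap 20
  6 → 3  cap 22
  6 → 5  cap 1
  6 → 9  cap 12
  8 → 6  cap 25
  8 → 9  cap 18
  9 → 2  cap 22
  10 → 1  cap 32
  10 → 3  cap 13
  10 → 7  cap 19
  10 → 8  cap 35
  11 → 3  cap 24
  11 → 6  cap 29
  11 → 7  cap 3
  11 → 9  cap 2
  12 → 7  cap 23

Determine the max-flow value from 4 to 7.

augment #1: 4→10→7 bottleneck 17, total now 17
augment #2: 4→6→0→7 bottleneck 19, total now 36
augment #3: 4→9→2→7 bottleneck 22, total now 58
augment #4: 4→6→0→12→7 bottleneck 1, total now 59
augment #5: 4→6→3→12→7 bottleneck 1, total now 60

Maximum flow value: 60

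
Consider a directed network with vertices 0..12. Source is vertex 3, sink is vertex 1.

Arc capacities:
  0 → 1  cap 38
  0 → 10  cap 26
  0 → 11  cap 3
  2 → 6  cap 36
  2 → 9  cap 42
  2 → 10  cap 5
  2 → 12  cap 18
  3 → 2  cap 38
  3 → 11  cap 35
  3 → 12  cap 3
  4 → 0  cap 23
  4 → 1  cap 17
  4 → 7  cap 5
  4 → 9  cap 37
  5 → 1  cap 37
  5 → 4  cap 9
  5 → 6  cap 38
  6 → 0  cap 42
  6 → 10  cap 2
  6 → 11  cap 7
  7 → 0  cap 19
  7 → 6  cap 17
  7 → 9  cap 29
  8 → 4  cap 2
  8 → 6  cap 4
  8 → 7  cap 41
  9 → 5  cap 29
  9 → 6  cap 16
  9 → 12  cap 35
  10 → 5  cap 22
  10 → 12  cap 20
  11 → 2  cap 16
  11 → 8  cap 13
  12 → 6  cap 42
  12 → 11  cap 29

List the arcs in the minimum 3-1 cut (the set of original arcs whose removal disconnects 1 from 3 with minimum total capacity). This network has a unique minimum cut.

Min-cut arcs: {(3,2), (3,12), (11,2), (11,8)} (total capacity 70)

augment #1: 3→2→6→0→1 push 36
augment #2: 3→2→9→5→1 push 2
augment #3: 3→11→8→4→1 push 2
augment #4: 3→12→6→0→1 push 2
augment #5: 3→11→2→9→5→1 push 16
augment #6: 3→12→6→10→5→1 push 1
augment #7: 3→11→8→6→10→5→1 push 1
augment #8: 3→11→8→7→9→5→1 push 10
max flow = 70; residual-reachable set from 3 gives S-side
cut edges (S→T): {(3,2), (3,12), (11,2), (11,8)} total cap 70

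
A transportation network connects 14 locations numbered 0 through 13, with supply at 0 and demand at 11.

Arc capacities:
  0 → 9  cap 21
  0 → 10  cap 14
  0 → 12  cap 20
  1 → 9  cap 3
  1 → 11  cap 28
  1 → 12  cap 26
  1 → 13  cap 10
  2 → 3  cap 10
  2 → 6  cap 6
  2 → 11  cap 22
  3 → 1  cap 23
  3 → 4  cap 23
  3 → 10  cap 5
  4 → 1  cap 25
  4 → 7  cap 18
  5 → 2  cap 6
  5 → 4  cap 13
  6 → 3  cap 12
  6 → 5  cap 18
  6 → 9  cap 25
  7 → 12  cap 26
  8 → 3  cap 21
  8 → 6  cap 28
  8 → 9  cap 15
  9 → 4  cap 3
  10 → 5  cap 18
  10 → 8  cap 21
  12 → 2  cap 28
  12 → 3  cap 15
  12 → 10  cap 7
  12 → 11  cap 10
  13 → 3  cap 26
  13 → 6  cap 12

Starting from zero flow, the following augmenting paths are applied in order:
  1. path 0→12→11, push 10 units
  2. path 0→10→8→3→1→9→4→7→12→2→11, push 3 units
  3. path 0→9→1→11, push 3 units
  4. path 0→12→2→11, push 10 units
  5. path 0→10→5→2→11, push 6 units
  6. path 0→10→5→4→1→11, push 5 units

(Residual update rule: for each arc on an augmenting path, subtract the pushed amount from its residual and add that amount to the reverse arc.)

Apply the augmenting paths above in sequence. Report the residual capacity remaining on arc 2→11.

Residual capacity of (2,11): 3

after path 1 (0→12→11, push 10): res(2,11)=22
after path 2 (0→10→8→3→1→9→4→7→12→2→11, push 3): res(2,11)=19
after path 3 (0→9→1→11, push 3): res(2,11)=19
after path 4 (0→12→2→11, push 10): res(2,11)=9
after path 5 (0→10→5→2→11, push 6): res(2,11)=3
after path 6 (0→10→5→4→1→11, push 5): res(2,11)=3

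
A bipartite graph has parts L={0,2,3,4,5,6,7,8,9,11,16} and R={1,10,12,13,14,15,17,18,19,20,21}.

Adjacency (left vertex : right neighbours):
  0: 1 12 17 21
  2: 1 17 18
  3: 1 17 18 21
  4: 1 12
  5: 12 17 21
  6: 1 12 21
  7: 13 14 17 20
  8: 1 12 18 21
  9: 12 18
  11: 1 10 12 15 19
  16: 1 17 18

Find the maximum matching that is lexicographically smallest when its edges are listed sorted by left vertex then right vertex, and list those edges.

|M| = 7 (so the lex-smallest maximum matching has 7 edges)
process left vertices in ascending order; for each, take the smallest-labelled available neighbour that still permits 7 edges overall, or leave it unmatched if none does
lex-smallest matching: {0-1, 2-17, 3-18, 4-12, 5-21, 7-13, 11-10}

Lex-smallest maximum matching: {(0,1), (2,17), (3,18), (4,12), (5,21), (7,13), (11,10)}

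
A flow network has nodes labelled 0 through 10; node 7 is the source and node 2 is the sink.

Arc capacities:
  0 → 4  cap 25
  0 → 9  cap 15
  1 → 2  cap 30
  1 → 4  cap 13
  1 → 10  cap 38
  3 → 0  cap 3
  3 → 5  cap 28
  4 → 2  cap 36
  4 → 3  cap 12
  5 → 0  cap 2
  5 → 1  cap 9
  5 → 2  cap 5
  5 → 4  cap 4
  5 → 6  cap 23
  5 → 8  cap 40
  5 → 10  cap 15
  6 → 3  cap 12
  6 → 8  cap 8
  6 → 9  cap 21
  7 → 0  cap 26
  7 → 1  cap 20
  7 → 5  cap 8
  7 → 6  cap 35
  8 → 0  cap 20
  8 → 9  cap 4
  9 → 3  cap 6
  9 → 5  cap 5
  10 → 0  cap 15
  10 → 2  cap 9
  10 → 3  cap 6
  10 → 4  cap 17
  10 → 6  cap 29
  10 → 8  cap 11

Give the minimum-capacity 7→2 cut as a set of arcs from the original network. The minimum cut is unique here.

augment #1: 7→1→2 push 20
augment #2: 7→5→2 push 5
augment #3: 7→0→4→2 push 25
augment #4: 7→5→1→2 push 3
augment #5: 7→0→9→5→1→2 push 1
augment #6: 7→6→3→5→1→2 push 5
augment #7: 7→6→3→5→4→2 push 4
augment #8: 7→6→3→5→10→2 push 3
augment #9: 7→6→9→5→10→2 push 4
augment #10: 7→6→9→3→5→10→2 push 2
augment #11: 7→6→9→3→5→10→4→2 push 4
max flow = 76; residual-reachable set from 7 gives S-side
cut edges (S→T): {(0,4), (6,3), (7,1), (7,5), (9,3), (9,5)} total cap 76

Min-cut arcs: {(0,4), (6,3), (7,1), (7,5), (9,3), (9,5)} (total capacity 76)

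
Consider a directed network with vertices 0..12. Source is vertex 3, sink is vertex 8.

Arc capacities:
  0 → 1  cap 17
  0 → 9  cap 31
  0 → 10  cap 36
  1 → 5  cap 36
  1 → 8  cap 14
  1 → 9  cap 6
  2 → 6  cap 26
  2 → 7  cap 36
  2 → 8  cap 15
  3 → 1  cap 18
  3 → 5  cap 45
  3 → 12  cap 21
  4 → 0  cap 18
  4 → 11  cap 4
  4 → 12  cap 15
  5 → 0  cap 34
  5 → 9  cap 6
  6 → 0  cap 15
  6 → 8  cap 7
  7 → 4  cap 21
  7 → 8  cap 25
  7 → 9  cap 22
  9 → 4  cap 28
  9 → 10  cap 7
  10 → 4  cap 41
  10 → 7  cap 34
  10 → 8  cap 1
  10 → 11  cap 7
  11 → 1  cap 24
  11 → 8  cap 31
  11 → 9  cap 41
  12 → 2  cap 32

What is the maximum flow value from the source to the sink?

augment #1: 3→1→8 bottleneck 14, total now 14
augment #2: 3→12→2→8 bottleneck 15, total now 29
augment #3: 3→1→9→10→8 bottleneck 1, total now 30
augment #4: 3→12→2→6→8 bottleneck 6, total now 36
augment #5: 3→1→9→4→11→8 bottleneck 3, total now 39
augment #6: 3→5→0→10→7→8 bottleneck 25, total now 64
augment #7: 3→5→0→10→11→8 bottleneck 7, total now 71
augment #8: 3→5→9→4→11→8 bottleneck 1, total now 72
augment #9: 3→5→9→4→12→2→6→8 bottleneck 1, total now 73

Maximum flow value: 73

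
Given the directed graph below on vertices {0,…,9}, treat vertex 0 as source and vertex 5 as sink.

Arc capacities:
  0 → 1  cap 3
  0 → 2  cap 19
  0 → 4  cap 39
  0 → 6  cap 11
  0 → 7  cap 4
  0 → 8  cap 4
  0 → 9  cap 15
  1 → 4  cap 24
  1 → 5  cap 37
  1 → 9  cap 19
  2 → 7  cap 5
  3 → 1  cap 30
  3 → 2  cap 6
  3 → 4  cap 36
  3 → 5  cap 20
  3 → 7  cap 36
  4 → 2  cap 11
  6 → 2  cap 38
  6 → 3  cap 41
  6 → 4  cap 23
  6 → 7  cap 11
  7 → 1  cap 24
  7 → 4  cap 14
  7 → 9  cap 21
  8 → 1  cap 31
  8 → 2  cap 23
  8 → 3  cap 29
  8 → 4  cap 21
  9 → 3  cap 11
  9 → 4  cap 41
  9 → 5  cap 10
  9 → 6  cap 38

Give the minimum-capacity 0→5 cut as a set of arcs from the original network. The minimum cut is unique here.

augment #1: 0→1→5 push 3
augment #2: 0→9→5 push 10
augment #3: 0→6→3→5 push 11
augment #4: 0→7→1→5 push 4
augment #5: 0→8→1→5 push 4
augment #6: 0→9→3→5 push 5
augment #7: 0→2→7→1→5 push 5
max flow = 42; residual-reachable set from 0 gives S-side
cut edges (S→T): {(0,1), (0,6), (0,7), (0,8), (0,9), (2,7)} total cap 42

Min-cut arcs: {(0,1), (0,6), (0,7), (0,8), (0,9), (2,7)} (total capacity 42)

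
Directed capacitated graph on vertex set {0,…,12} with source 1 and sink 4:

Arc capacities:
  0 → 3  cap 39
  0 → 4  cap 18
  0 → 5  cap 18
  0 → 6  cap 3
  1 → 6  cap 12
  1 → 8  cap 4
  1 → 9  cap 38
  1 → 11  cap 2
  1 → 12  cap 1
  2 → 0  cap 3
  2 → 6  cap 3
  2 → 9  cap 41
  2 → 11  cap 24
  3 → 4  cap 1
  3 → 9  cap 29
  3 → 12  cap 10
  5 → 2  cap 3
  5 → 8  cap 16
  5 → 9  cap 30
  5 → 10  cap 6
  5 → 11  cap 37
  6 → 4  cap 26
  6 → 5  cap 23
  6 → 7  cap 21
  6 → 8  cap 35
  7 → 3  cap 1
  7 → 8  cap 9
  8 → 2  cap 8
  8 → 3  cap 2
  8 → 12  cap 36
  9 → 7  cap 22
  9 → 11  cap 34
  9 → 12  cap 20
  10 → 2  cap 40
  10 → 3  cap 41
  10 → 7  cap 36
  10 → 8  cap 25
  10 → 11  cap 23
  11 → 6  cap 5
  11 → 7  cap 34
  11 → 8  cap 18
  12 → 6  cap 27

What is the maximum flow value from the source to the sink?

Maximum flow value: 30

augment #1: 1→6→4 bottleneck 12, total now 12
augment #2: 1→8→3→4 bottleneck 1, total now 13
augment #3: 1→11→6→4 bottleneck 2, total now 15
augment #4: 1→12→6→4 bottleneck 1, total now 16
augment #5: 1→8→2→0→4 bottleneck 3, total now 19
augment #6: 1→9→11→6→4 bottleneck 3, total now 22
augment #7: 1→9→12→6→4 bottleneck 8, total now 30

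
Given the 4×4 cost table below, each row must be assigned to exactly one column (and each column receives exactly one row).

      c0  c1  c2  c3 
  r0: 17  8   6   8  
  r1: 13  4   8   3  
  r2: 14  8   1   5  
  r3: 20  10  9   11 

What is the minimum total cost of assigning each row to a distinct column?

Minimum assignment cost: 31

optimal assignment: row0→col0 (cost 17), row1→col3 (cost 3), row2→col2 (cost 1), row3→col1 (cost 10)
total = 17 + 3 + 1 + 10 = 31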